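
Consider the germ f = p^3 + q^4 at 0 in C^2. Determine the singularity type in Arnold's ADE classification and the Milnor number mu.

Type E_6, Milnor number mu = 6.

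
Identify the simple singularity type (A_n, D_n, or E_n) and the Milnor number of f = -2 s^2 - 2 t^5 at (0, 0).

The Hessian of f at 0 has rank 1. Corank 1: A-series; mu = 4 gives A_4.

Type A_4, Milnor number mu = 4.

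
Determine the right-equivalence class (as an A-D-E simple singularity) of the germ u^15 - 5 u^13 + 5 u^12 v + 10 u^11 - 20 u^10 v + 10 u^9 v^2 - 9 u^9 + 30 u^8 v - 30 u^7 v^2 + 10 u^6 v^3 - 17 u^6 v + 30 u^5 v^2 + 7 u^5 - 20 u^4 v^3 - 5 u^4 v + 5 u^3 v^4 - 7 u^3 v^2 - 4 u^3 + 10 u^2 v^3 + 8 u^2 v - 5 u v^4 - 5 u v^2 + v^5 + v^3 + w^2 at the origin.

D6

The Hessian of f at 0 has rank 1. Corank 2; j^3 = -(u - v)*(2*u - v)^2 has shape L^2 M (L != M), so D-series; mu = 6 gives D_6.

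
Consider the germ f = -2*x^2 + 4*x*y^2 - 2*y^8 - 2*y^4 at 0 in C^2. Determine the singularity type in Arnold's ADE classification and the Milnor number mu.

Type A7, Milnor number mu = 7.

The Hessian of f at 0 is [[-4, 0], [0, 0]] with rank 1, so corank 1. A Groebner basis of the Jacobian ideal J(f) in C{x,y} is {x^4, x^3*y, -x + y^2}; counting standard monomials gives mu = 7. Corank 1: A-series; mu = 7 gives A_7.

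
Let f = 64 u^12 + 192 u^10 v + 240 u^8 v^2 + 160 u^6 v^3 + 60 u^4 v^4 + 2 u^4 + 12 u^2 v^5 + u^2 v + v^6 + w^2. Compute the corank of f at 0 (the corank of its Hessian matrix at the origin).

Hessian at 0 has rank 1.

2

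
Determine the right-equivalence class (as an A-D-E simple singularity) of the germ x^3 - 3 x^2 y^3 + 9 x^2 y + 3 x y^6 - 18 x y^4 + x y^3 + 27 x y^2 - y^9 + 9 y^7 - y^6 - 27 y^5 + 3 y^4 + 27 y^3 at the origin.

E_7

The Hessian of f at 0 is [[0, 0], [0, 0]] with rank 0, so corank 2. A Groebner basis of the Jacobian ideal J(f) in C{x,y} is {x^3 + 9*x^2*y + 162*x^2 + 972*x*y + 1458*y^2, -9*x^2 + x*y^2 - 54*x*y - 81*y^2, 3*x^2 + 18*x*y + y^3 + 27*y^2}; counting standard monomials gives mu = 7. Corank 2; j^3 = (x + 3*y)^3 is a perfect cube, so E-series; the 4-jet and mu = 7 give E_7.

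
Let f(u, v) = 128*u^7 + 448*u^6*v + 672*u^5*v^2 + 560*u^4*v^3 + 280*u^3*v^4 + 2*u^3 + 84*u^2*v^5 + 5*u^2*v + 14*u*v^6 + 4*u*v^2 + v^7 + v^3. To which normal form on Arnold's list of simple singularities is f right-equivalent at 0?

D_8

The Hessian of f at 0 is [[0, 0], [0, 0]] with rank 0, so corank 2. A Groebner basis of the Jacobian ideal J(f) in C{u,v} is {u*v/14 + v^6 + v^2/14, u*v^2 + v^3, u^2 + 3*u*v/2 + v^2/2}; counting standard monomials gives mu = 8. Corank 2; j^3 = (u + v)^2*(2*u + v) has shape L^2 M (L != M), so D-series; mu = 8 gives D_8.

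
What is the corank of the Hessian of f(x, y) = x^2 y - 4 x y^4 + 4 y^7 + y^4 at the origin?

Hessian at 0 has rank 0.

2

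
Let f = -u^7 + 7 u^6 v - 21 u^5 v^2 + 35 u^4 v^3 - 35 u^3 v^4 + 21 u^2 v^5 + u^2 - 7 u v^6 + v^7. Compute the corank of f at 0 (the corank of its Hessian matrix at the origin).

Hessian at 0 has rank 1.

1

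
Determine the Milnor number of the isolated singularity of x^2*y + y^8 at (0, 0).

9

The Hessian of f at 0 is [[0, 0], [0, 0]] with rank 0, so corank 2. A Groebner basis of the Jacobian ideal J(f) in C{x,y} is {x^2/8 + y^7, x^3, x*y}; counting standard monomials gives mu = 9. Corank 2; j^3 = x^2*y has shape L^2 M (L != M), so D-series; mu = 9 gives D_9.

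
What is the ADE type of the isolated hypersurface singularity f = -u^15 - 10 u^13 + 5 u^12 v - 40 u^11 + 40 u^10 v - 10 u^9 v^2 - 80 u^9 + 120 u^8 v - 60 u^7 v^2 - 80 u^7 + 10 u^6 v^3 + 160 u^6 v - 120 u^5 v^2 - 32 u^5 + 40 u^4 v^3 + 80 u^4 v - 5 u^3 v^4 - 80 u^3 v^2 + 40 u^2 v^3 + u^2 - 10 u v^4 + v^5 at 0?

A_{4}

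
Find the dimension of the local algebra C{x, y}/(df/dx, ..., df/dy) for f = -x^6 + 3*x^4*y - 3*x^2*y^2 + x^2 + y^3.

2

The Hessian of f at 0 is [[2, 0], [0, 0]] with rank 1, so corank 1. A Groebner basis of the Jacobian ideal J(f) in C{x,y} is {y^2, x}; counting standard monomials gives mu = 2. Corank 1: A-series; mu = 2 gives A_2.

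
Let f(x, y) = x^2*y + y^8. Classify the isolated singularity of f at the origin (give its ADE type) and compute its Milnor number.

Type D_{9}, Milnor number mu = 9.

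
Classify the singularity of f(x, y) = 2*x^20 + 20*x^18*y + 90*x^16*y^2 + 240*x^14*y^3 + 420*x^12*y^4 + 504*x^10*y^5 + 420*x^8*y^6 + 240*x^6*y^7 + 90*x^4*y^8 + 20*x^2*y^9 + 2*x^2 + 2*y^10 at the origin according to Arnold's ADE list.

A9

The Hessian of f at 0 has rank 1. Corank 1: A-series; mu = 9 gives A_9.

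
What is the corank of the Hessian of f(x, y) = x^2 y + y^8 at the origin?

2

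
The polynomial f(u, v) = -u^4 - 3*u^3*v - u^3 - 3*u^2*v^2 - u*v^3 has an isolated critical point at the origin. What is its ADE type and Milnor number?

The Hessian of f at 0 has rank 0. Corank 2; j^3 = -u^3 is a perfect cube, so E-series; the 4-jet and mu = 7 give E_7.

Type E_{7}, Milnor number mu = 7.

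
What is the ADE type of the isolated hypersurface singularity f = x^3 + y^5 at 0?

The Hessian of f at 0 has rank 0. Corank 2; j^3 = x^3 is a perfect cube, so E-series; the 5-jet and mu = 8 give E_8.

E_{8}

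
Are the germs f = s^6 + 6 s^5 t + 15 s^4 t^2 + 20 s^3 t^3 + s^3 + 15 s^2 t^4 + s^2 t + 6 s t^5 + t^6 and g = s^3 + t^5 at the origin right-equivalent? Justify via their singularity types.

The Hessian of f at 0 has rank 0. Corank 2; j^3 = s^2*(s + t) has shape L^2 M (L != M), so D-series; mu = 7 gives D_7. The Hessian of g at 0 has rank 0. Corank 2; j^3 = s^3 is a perfect cube, so E-series; the 5-jet and mu = 8 give E_8. f is D_7 but g is E_8, hence not right-equivalent.

No.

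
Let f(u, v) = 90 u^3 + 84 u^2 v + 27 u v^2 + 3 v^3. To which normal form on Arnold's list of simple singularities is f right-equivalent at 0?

The Hessian of f at 0 has rank 0. Corank 2; j^3 = 3*(3*u + v)*(10*u^2 + 6*u*v + v^2) splits into three distinct lines over C (the quadratic factor has nonzero discriminant), so D_4.

D4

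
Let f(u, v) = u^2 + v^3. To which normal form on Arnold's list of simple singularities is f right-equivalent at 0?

The Hessian of f at 0 has rank 1. Corank 1: A-series; mu = 2 gives A_2.

A_2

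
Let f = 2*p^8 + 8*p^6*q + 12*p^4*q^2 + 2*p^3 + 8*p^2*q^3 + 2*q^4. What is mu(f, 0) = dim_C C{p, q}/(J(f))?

6

The Hessian of f at 0 has rank 0. Corank 2; j^3 = 2*p^3 is a perfect cube, so E-series; the 4-jet and mu = 6 give E_6.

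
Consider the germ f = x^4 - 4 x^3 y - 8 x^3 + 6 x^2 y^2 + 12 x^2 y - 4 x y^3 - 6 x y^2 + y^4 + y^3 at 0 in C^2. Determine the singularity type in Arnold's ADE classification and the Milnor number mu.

Type E_6, Milnor number mu = 6.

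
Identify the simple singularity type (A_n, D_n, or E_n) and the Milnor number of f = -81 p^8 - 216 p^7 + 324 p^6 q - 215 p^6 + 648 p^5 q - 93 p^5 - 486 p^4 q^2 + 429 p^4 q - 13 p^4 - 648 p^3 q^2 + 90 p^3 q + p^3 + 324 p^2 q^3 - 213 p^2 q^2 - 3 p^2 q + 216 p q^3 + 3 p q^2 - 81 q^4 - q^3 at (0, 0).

Type E_6, Milnor number mu = 6.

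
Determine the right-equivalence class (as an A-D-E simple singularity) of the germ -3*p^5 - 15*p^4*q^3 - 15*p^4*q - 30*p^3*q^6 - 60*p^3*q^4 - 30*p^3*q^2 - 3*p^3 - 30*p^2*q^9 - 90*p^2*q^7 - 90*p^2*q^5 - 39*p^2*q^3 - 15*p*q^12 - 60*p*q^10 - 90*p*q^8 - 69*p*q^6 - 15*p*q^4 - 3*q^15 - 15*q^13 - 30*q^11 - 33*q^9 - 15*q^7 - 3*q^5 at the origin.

E_{8}

The Hessian of f at 0 is [[0, 0], [0, 0]] with rank 0, so corank 2. A Groebner basis of the Jacobian ideal J(f) in C{p,q} is {p^2/2 + p*q^3, -2*p^2 + q^4, p^3, p^2*q}; counting standard monomials gives mu = 8. Corank 2; j^3 = -3*p^3 is a perfect cube, so E-series; the 5-jet and mu = 8 give E_8.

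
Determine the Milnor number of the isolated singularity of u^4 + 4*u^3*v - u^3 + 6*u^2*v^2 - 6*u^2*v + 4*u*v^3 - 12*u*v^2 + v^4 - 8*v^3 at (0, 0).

6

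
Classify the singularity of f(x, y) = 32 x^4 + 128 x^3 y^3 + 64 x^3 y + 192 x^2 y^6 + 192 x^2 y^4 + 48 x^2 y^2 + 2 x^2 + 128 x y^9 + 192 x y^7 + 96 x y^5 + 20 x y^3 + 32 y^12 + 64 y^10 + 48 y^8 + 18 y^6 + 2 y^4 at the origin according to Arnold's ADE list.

A3

The Hessian of f at 0 is [[4, 0], [0, 0]] with rank 1, so corank 1. A Groebner basis of the Jacobian ideal J(f) in C{x,y} is {y^3, x}; counting standard monomials gives mu = 3. Corank 1: A-series; mu = 3 gives A_3.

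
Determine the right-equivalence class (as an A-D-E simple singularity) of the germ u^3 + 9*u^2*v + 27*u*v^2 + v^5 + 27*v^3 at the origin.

E8

The Hessian of f at 0 has rank 0. Corank 2; j^3 = (u + 3*v)^3 is a perfect cube, so E-series; the 5-jet and mu = 8 give E_8.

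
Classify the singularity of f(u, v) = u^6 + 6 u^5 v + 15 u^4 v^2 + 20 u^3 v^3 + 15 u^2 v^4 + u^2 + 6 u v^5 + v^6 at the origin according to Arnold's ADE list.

A_5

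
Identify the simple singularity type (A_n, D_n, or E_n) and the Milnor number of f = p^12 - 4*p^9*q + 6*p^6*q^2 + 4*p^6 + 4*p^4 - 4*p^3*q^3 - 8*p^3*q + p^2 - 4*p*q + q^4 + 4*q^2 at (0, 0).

Type A_{3}, Milnor number mu = 3.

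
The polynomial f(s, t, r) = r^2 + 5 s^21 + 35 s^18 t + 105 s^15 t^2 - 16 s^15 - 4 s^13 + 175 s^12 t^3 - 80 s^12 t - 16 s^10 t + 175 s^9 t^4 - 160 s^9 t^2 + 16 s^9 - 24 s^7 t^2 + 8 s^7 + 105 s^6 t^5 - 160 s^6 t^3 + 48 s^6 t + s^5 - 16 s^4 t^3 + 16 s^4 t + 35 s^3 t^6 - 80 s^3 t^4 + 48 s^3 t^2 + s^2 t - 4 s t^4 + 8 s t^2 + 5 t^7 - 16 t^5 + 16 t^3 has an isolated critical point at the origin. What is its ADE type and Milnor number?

Type D_8, Milnor number mu = 8.

The Hessian of f at 0 has rank 1. Corank 2; j^3 = t*(s + 4*t)^2 has shape L^2 M (L != M), so D-series; mu = 8 gives D_8.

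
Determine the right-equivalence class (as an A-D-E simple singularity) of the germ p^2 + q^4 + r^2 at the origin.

The Hessian of f at 0 has rank 2. Corank 1: A-series; mu = 3 gives A_3.

A_3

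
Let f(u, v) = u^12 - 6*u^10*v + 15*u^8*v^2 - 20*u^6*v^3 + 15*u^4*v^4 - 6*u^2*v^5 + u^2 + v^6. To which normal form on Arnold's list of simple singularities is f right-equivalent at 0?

The Hessian of f at 0 has rank 1. Corank 1: A-series; mu = 5 gives A_5.

A5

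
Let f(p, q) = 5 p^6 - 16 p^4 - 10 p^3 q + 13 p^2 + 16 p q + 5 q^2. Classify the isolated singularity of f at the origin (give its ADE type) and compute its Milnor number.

Type A_{1}, Milnor number mu = 1.

The Hessian of f at 0 has rank 2. Corank 0: nondegenerate Morse point, so A_1.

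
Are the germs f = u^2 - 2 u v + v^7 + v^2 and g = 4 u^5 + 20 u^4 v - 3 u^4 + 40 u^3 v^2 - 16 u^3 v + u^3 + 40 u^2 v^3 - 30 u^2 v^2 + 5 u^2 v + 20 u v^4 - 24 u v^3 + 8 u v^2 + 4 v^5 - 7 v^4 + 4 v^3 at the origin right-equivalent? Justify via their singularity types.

The Hessian of f at 0 is [[2, -2], [-2, 2]] with rank 1, so corank 1. A Groebner basis of the Jacobian ideal J(f) in C{u,v} is {v^6, u - v}; counting standard monomials gives mu = 6. Corank 1: A-series; mu = 6 gives A_6. The Hessian of g at 0 is [[0, 0], [0, 0]] with rank 0, so corank 2. A Groebner basis of the Jacobian ideal J(g) in C{u,v} is {u*v^2 + u*v/3 + 2*v^2/3, -u*v/6 + v^3 - v^2/3, u^2 + 10*u*v/3 + 8*v^2/3}; counting standard monomials gives mu = 5. Corank 2; j^3 = (u + v)*(u + 2*v)^2 has shape L^2 M (L != M), so D-series; mu = 5 gives D_5. f is A_6 but g is D_5, hence not right-equivalent.

No.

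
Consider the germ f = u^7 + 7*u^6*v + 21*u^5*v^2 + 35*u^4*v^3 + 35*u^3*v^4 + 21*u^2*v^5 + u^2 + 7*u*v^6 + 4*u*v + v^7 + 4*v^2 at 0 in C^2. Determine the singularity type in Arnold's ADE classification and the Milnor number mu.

Type A_6, Milnor number mu = 6.

The Hessian of f at 0 is [[2, 4], [4, 8]] with rank 1, so corank 1. A Groebner basis of the Jacobian ideal J(f) in C{u,v} is {v^6, u + 2*v}; counting standard monomials gives mu = 6. Corank 1: A-series; mu = 6 gives A_6.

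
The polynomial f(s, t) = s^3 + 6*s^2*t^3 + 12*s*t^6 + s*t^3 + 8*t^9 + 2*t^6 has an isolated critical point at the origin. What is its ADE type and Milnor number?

The Hessian of f at 0 has rank 0. Corank 2; j^3 = s^3 is a perfect cube, so E-series; the 4-jet and mu = 7 give E_7.

Type E_7, Milnor number mu = 7.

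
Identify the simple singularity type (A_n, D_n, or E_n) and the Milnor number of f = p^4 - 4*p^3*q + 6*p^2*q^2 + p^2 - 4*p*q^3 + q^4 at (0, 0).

Type A3, Milnor number mu = 3.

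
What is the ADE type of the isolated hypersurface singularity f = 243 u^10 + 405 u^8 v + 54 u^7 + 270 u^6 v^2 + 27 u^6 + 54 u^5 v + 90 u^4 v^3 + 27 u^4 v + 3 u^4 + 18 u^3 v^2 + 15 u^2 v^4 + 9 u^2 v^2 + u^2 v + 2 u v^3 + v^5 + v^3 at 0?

D_4

The Hessian of f at 0 has rank 0. Corank 2; j^3 = v*(u^2 + v^2) splits into three distinct lines over C (the quadratic factor has nonzero discriminant), so D_4.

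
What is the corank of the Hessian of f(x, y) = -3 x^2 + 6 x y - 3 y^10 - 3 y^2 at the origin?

Hessian at 0 has rank 1.

1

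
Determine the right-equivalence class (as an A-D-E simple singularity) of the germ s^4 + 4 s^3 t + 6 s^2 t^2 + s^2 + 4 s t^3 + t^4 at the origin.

A_3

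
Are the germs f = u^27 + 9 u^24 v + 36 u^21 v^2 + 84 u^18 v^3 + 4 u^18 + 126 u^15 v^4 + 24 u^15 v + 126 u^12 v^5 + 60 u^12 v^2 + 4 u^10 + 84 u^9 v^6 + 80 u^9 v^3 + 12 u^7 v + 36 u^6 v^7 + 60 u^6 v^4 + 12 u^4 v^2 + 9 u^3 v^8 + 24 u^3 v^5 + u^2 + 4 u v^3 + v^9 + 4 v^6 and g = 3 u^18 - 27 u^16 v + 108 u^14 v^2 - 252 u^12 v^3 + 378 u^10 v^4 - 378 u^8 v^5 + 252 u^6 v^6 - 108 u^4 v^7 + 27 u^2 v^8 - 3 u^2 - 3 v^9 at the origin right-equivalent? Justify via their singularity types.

Yes.

The Hessian of f at 0 is [[2, 0], [0, 0]] with rank 1, so corank 1. A Groebner basis of the Jacobian ideal J(f) in C{u,v} is {u^2*v^2, u^3, u/2 + v^3}; counting standard monomials gives mu = 8. Corank 1: A-series; mu = 8 gives A_8. The Hessian of g at 0 is [[-6, 0], [0, 0]] with rank 1, so corank 1. A Groebner basis of the Jacobian ideal J(g) in C{u,v} is {v^8, u}; counting standard monomials gives mu = 8. Corank 1: A-series; mu = 8 gives A_8. Both have type A_8, hence right-equivalent.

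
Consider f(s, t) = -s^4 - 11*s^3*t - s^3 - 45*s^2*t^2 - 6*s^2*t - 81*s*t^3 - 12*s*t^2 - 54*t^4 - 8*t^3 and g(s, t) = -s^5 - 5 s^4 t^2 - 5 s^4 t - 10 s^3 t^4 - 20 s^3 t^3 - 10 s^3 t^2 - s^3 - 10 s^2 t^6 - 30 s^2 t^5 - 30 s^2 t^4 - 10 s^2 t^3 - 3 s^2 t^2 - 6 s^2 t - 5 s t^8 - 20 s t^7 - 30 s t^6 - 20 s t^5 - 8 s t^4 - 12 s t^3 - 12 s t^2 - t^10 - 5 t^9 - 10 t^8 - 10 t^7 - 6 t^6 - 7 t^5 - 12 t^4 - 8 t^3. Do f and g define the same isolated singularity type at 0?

The Hessian of f at 0 is [[0, 0], [0, 0]] with rank 0, so corank 2. A Groebner basis of the Jacobian ideal J(f) in C{s,t} is {3*s^2 + 12*s*t + t^4 + t^3 + 12*t^2, s^3 + 30*s^2 + 120*s*t + 18*t^3 + 120*t^2, s^2*t - 9*s^2 - 36*s*t - 7*t^3 - 36*t^2, 2*s^2 + s*t^2 + 8*s*t + 8*t^3/3 + 8*t^2}; counting standard monomials gives mu = 7. Corank 2; j^3 = -(s + 2*t)^3 is a perfect cube, so E-series; the 4-jet and mu = 7 give E_7. The Hessian of g at 0 is [[0, 0], [0, 0]] with rank 0, so corank 2. A Groebner basis of the Jacobian ideal J(g) in C{s,t} is {-7*s^2/4 + s*t^3 - 7*s*t^2/2 - 7*s*t - 7*t^3 - 7*t^2, s^2 + 2*s*t^2 + 4*s*t + t^4 + 4*t^3 + 4*t^2, s^3 + 3*s^2 - 6*s*t^2 + 12*s*t - 4*t^3 + 12*t^2, s^2*t - s^2/2 + 3*s*t^2 - 2*s*t + 2*t^3 - 2*t^2}; counting standard monomials gives mu = 8. Corank 2; j^3 = -(s + 2*t)^3 is a perfect cube, so E-series; the 5-jet and mu = 8 give E_8. f is E_7 but g is E_8, hence not right-equivalent.

No.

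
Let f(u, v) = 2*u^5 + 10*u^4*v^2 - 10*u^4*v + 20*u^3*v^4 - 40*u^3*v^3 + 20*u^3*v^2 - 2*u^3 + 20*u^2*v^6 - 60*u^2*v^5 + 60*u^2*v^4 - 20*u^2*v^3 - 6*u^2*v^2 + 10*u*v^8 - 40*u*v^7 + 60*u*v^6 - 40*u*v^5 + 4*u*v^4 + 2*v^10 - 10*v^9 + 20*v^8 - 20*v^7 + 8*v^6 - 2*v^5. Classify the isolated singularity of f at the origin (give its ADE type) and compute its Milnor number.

Type E_{8}, Milnor number mu = 8.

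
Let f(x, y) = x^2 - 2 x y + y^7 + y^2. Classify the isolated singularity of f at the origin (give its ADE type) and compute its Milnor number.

The Hessian of f at 0 has rank 1. Corank 1: A-series; mu = 6 gives A_6.

Type A_6, Milnor number mu = 6.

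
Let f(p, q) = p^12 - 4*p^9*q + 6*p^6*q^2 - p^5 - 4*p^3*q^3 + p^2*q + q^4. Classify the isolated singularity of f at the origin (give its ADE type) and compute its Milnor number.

Type D_{5}, Milnor number mu = 5.

The Hessian of f at 0 is [[0, 0], [0, 0]] with rank 0, so corank 2. A Groebner basis of the Jacobian ideal J(f) in C{p,q} is {p^3, p^2/4 + q^3, p*q}; counting standard monomials gives mu = 5. Corank 2; j^3 = p^2*q has shape L^2 M (L != M), so D-series; mu = 5 gives D_5.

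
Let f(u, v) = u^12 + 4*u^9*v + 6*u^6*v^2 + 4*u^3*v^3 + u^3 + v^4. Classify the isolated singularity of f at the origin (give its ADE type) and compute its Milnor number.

Type E_6, Milnor number mu = 6.

The Hessian of f at 0 has rank 0. Corank 2; j^3 = u^3 is a perfect cube, so E-series; the 4-jet and mu = 6 give E_6.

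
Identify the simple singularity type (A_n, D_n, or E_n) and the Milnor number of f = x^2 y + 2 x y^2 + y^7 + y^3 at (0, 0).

Type D8, Milnor number mu = 8.

The Hessian of f at 0 has rank 0. Corank 2; j^3 = y*(x + y)^2 has shape L^2 M (L != M), so D-series; mu = 8 gives D_8.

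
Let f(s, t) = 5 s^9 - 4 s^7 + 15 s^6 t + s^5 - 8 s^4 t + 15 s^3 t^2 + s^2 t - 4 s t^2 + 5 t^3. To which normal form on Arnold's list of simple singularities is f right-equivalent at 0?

The Hessian of f at 0 is [[0, 0], [0, 0]] with rank 0, so corank 2. A Groebner basis of the Jacobian ideal J(f) in C{s,t} is {t^3, s^2 - t^2, s*t - 2*t^2}; counting standard monomials gives mu = 4. Corank 2; j^3 = t*(s^2 - 4*s*t + 5*t^2) splits into three distinct lines over C (the quadratic factor has nonzero discriminant), so D_4.

D_4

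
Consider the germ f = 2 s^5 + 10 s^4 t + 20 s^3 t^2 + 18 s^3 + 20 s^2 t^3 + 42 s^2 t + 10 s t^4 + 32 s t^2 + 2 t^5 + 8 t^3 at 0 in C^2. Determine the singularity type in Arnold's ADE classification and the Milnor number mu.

Type D_{6}, Milnor number mu = 6.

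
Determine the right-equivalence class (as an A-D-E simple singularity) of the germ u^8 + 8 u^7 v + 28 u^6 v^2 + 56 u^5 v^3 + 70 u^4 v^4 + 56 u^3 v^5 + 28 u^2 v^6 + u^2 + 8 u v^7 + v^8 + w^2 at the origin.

A_7

The Hessian of f at 0 is [[2, 0, 0], [0, 0, 0], [0, 0, 2]] with rank 2, so corank 1. A Groebner basis of the Jacobian ideal J(f) in C{u,v,w} is {v^7, u, w}; counting standard monomials gives mu = 7. Corank 1: A-series; mu = 7 gives A_7.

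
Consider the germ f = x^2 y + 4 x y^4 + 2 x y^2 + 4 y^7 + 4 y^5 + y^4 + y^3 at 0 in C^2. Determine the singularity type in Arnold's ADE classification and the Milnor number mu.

Type D_5, Milnor number mu = 5.

The Hessian of f at 0 is [[0, 0], [0, 0]] with rank 0, so corank 2. A Groebner basis of the Jacobian ideal J(f) in C{x,y} is {x^3 - x^2/4 + y^2/4, x^2/4 + y^3 - y^2/4, x*y + y^2}; counting standard monomials gives mu = 5. Corank 2; j^3 = y*(x + y)^2 has shape L^2 M (L != M), so D-series; mu = 5 gives D_5.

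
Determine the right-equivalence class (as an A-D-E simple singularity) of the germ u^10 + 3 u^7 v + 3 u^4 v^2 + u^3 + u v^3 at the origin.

The Hessian of f at 0 has rank 0. Corank 2; j^3 = u^3 is a perfect cube, so E-series; the 4-jet and mu = 7 give E_7.

E_7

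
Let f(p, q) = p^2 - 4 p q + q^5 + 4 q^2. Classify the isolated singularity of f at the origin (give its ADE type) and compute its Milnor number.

The Hessian of f at 0 is [[2, -4], [-4, 8]] with rank 1, so corank 1. A Groebner basis of the Jacobian ideal J(f) in C{p,q} is {q^4, p - 2*q}; counting standard monomials gives mu = 4. Corank 1: A-series; mu = 4 gives A_4.

Type A_4, Milnor number mu = 4.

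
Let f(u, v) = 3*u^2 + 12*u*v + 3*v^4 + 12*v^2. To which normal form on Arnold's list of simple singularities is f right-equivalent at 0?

The Hessian of f at 0 has rank 1. Corank 1: A-series; mu = 3 gives A_3.

A_3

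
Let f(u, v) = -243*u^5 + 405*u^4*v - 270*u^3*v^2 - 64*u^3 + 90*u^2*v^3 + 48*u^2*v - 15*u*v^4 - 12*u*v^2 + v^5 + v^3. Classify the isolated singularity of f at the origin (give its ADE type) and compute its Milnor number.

The Hessian of f at 0 has rank 0. Corank 2; j^3 = -(4*u - v)^3 is a perfect cube, so E-series; the 5-jet and mu = 8 give E_8.

Type E_{8}, Milnor number mu = 8.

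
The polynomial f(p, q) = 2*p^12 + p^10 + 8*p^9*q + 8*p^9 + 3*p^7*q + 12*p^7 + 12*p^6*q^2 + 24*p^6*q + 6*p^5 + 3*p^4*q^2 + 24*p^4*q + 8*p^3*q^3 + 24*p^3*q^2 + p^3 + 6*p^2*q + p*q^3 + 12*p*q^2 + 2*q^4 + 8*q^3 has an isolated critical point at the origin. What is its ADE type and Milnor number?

The Hessian of f at 0 has rank 0. Corank 2; j^3 = (p + 2*q)^3 is a perfect cube, so E-series; the 4-jet and mu = 7 give E_7.

Type E_{7}, Milnor number mu = 7.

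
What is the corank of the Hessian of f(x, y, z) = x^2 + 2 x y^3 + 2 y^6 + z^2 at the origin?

1

Hessian at 0 has rank 2.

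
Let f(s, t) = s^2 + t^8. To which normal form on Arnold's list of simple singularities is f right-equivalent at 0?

A_7

The Hessian of f at 0 is [[2, 0], [0, 0]] with rank 1, so corank 1. A Groebner basis of the Jacobian ideal J(f) in C{s,t} is {t^7, s}; counting standard monomials gives mu = 7. Corank 1: A-series; mu = 7 gives A_7.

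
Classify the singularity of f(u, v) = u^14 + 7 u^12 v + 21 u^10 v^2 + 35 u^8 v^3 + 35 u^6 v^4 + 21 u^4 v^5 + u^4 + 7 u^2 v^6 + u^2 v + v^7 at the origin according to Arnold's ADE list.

The Hessian of f at 0 has rank 0. Corank 2; j^3 = u^2*v has shape L^2 M (L != M), so D-series; mu = 8 gives D_8.

D_8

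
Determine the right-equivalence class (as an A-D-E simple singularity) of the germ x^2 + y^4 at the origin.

A_{3}

The Hessian of f at 0 is [[2, 0], [0, 0]] with rank 1, so corank 1. A Groebner basis of the Jacobian ideal J(f) in C{x,y} is {y^3, x}; counting standard monomials gives mu = 3. Corank 1: A-series; mu = 3 gives A_3.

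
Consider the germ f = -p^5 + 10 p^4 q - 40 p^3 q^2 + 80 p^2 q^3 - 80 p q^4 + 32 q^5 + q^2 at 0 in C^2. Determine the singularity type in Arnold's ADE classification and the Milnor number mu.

Type A_4, Milnor number mu = 4.

The Hessian of f at 0 is [[0, 0], [0, 2]] with rank 1, so corank 1. A Groebner basis of the Jacobian ideal J(f) in C{p,q} is {p^4, q}; counting standard monomials gives mu = 4. Corank 1: A-series; mu = 4 gives A_4.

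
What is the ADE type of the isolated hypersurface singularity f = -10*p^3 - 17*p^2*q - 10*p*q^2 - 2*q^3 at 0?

The Hessian of f at 0 is [[0, 0], [0, 0]] with rank 0, so corank 2. A Groebner basis of the Jacobian ideal J(f) in C{p,q} is {q^3, p^2 - 2*q^2/11, p*q + 5*q^2/11}; counting standard monomials gives mu = 4. Corank 2; j^3 = -(2*p + q)*(5*p^2 + 6*p*q + 2*q^2) splits into three distinct lines over C (the quadratic factor has nonzero discriminant), so D_4.

D4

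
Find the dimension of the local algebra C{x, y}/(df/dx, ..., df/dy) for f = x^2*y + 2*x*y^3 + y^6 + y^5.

7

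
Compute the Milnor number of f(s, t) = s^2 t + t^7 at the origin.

8

The Hessian of f at 0 has rank 0. Corank 2; j^3 = s^2*t has shape L^2 M (L != M), so D-series; mu = 8 gives D_8.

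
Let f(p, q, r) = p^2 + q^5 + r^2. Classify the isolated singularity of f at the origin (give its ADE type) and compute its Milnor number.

Type A_4, Milnor number mu = 4.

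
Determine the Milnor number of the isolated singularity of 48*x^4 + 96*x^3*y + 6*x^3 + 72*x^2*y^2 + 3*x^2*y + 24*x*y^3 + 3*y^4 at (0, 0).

5

The Hessian of f at 0 has rank 0. Corank 2; j^3 = 3*x^2*(2*x + y) has shape L^2 M (L != M), so D-series; mu = 5 gives D_5.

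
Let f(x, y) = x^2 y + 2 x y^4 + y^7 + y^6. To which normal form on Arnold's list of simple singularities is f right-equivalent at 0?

D7

The Hessian of f at 0 has rank 0. Corank 2; j^3 = x^2*y has shape L^2 M (L != M), so D-series; mu = 7 gives D_7.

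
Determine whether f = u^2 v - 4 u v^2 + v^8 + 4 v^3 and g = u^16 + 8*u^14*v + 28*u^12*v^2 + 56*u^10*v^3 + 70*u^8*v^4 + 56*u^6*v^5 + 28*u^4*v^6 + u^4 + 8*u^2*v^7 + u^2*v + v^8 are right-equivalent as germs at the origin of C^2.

Yes.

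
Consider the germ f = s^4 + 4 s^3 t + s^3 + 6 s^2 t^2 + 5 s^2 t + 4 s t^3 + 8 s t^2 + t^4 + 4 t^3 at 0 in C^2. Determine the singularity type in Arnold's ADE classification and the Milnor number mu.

The Hessian of f at 0 has rank 0. Corank 2; j^3 = (s + t)*(s + 2*t)^2 has shape L^2 M (L != M), so D-series; mu = 5 gives D_5.

Type D_5, Milnor number mu = 5.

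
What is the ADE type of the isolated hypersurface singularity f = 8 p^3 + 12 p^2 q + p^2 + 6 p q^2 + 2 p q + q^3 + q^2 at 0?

A_2

The Hessian of f at 0 has rank 1. Corank 1: A-series; mu = 2 gives A_2.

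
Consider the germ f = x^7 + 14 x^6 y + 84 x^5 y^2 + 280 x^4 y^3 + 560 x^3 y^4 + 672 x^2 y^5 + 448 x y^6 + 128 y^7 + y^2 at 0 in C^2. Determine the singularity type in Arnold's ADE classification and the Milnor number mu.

Type A_{6}, Milnor number mu = 6.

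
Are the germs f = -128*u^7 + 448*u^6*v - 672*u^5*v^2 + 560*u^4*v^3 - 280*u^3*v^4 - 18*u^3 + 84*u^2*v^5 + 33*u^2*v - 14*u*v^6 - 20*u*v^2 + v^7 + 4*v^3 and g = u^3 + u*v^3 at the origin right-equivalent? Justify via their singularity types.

No.

The Hessian of f at 0 has rank 0. Corank 2; j^3 = -(2*u - v)*(3*u - 2*v)^2 has shape L^2 M (L != M), so D-series; mu = 8 gives D_8. The Hessian of g at 0 has rank 0. Corank 2; j^3 = u^3 is a perfect cube, so E-series; the 4-jet and mu = 7 give E_7. f is D_8 but g is E_7, hence not right-equivalent.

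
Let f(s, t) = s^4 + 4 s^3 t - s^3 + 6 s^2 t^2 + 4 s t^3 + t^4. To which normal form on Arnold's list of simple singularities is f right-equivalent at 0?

The Hessian of f at 0 is [[0, 0], [0, 0]] with rank 0, so corank 2. A Groebner basis of the Jacobian ideal J(f) in C{s,t} is {t^4, s*t^2 + t^3/3, s^2}; counting standard monomials gives mu = 6. Corank 2; j^3 = -s^3 is a perfect cube, so E-series; the 4-jet and mu = 6 give E_6.

E6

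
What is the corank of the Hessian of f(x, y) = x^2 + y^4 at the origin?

1

Hessian at 0 has rank 1.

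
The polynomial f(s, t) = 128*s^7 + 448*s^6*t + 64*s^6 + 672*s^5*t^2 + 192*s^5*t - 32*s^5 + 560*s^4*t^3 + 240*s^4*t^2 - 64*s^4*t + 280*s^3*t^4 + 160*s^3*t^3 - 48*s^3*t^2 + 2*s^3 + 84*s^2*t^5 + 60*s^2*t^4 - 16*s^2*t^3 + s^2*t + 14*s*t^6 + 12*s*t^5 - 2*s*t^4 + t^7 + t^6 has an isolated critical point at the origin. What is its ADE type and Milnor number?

The Hessian of f at 0 has rank 0. Corank 2; j^3 = s^2*(2*s + t) has shape L^2 M (L != M), so D-series; mu = 7 gives D_7.

Type D_{7}, Milnor number mu = 7.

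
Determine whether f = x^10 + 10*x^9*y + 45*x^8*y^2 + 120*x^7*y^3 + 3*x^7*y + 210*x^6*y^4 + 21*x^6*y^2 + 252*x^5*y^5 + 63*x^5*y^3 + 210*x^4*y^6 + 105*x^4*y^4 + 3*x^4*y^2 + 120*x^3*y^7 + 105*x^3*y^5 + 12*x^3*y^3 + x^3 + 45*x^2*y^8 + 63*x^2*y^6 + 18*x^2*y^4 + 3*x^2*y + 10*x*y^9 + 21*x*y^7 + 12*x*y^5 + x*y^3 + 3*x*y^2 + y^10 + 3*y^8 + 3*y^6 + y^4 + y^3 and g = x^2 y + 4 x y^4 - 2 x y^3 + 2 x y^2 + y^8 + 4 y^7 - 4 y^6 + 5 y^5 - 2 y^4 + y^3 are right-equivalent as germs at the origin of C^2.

The Hessian of f at 0 has rank 0. Corank 2; j^3 = (x + y)^3 is a perfect cube, so E-series; the 4-jet and mu = 7 give E_7. The Hessian of g at 0 has rank 0. Corank 2; j^3 = y*(x + y)^2 has shape L^2 M (L != M), so D-series; mu = 9 gives D_9. f is E_7 but g is D_9, hence not right-equivalent.

No.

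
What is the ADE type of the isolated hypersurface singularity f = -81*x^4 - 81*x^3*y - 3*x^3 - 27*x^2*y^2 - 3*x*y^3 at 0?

E_{7}

The Hessian of f at 0 has rank 0. Corank 2; j^3 = -3*x^3 is a perfect cube, so E-series; the 4-jet and mu = 7 give E_7.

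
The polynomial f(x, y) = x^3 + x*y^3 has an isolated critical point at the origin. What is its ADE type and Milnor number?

Type E7, Milnor number mu = 7.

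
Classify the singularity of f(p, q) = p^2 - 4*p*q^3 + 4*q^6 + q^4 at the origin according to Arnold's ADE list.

A3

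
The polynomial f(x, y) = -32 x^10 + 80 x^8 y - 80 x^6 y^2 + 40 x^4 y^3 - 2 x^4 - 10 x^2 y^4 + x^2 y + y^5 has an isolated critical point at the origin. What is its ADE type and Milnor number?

Type D_{6}, Milnor number mu = 6.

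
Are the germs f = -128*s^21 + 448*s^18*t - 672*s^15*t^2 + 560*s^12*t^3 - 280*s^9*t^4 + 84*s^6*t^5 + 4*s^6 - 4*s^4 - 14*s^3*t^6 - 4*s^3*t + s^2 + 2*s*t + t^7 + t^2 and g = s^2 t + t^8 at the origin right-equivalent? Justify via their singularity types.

No.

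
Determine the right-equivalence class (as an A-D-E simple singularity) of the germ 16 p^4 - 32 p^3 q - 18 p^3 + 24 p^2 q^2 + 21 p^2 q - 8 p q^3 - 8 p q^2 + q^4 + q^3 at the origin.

D_{5}

The Hessian of f at 0 is [[0, 0], [0, 0]] with rank 0, so corank 2. A Groebner basis of the Jacobian ideal J(f) in C{p,q} is {p*q^2 + 27*p*q/8 - 9*q^2/8, 81*p*q/8 + q^3 - 27*q^2/8, p^2 - 5*p*q/6 + q^2/6}; counting standard monomials gives mu = 5. Corank 2; j^3 = -(2*p - q)*(3*p - q)^2 has shape L^2 M (L != M), so D-series; mu = 5 gives D_5.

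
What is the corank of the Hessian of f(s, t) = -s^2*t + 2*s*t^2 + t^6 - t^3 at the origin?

Hessian at 0 has rank 0.

2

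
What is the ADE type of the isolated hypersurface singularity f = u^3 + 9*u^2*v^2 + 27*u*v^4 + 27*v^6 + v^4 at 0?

The Hessian of f at 0 has rank 0. Corank 2; j^3 = u^3 is a perfect cube, so E-series; the 4-jet and mu = 6 give E_6.

E6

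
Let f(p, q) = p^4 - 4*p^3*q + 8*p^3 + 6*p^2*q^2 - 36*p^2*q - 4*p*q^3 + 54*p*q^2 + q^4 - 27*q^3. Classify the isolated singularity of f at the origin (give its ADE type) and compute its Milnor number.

Type E6, Milnor number mu = 6.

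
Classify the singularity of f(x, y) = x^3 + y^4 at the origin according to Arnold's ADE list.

The Hessian of f at 0 has rank 0. Corank 2; j^3 = x^3 is a perfect cube, so E-series; the 4-jet and mu = 6 give E_6.

E_{6}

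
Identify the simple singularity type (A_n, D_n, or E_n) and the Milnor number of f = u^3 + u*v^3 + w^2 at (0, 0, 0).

Type E_7, Milnor number mu = 7.

The Hessian of f at 0 is [[0, 0, 0], [0, 0, 0], [0, 0, 2]] with rank 1, so corank 2. A Groebner basis of the Jacobian ideal J(f) in C{u,v,w} is {u^3, u*v^2, 3*u^2 + v^3, w}; counting standard monomials gives mu = 7. Corank 2; j^3 = u^3 is a perfect cube, so E-series; the 4-jet and mu = 7 give E_7.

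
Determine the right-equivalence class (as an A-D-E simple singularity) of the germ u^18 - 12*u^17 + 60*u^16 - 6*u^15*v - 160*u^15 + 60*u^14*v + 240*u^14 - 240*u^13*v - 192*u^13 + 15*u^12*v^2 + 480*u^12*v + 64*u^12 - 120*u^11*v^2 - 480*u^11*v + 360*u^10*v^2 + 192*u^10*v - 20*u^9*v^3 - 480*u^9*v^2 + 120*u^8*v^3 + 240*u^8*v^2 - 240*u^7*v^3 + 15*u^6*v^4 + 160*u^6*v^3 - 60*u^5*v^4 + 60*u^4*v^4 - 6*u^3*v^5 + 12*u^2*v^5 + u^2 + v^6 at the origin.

A_5

The Hessian of f at 0 has rank 1. Corank 1: A-series; mu = 5 gives A_5.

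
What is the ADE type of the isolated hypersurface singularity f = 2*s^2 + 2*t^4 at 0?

A3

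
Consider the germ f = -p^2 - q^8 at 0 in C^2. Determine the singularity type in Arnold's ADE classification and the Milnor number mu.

Type A7, Milnor number mu = 7.

The Hessian of f at 0 is [[-2, 0], [0, 0]] with rank 1, so corank 1. A Groebner basis of the Jacobian ideal J(f) in C{p,q} is {q^7, p}; counting standard monomials gives mu = 7. Corank 1: A-series; mu = 7 gives A_7.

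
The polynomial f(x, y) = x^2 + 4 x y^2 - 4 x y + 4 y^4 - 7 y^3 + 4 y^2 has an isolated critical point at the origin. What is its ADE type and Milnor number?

Type A_{2}, Milnor number mu = 2.

The Hessian of f at 0 has rank 1. Corank 1: A-series; mu = 2 gives A_2.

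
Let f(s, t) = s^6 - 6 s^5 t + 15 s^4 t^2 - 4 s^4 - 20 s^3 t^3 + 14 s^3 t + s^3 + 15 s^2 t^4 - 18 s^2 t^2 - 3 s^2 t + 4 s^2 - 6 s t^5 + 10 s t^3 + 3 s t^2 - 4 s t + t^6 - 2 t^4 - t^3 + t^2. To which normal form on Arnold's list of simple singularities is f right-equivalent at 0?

The Hessian of f at 0 is [[8, -4], [-4, 2]] with rank 1, so corank 1. A Groebner basis of the Jacobian ideal J(f) in C{s,t} is {t^2, s - t/2}; counting standard monomials gives mu = 2. Corank 1: A-series; mu = 2 gives A_2.

A_2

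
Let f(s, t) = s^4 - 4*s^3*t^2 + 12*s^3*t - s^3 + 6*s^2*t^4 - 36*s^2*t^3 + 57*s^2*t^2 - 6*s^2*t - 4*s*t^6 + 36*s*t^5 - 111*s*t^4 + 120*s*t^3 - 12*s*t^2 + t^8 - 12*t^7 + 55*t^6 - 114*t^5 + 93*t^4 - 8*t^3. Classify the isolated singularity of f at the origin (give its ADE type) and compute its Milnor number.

The Hessian of f at 0 has rank 0. Corank 2; j^3 = -(s + 2*t)^3 is a perfect cube, so E-series; the 4-jet and mu = 6 give E_6.

Type E_{6}, Milnor number mu = 6.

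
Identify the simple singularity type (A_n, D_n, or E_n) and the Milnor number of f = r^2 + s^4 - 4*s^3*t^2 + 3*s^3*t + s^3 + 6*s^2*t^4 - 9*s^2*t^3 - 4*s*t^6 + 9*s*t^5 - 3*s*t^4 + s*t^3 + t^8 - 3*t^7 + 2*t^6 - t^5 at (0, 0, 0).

Type E_{7}, Milnor number mu = 7.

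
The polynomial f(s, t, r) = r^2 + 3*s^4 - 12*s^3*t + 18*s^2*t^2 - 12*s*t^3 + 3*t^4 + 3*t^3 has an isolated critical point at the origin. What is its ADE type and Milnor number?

Type E_{6}, Milnor number mu = 6.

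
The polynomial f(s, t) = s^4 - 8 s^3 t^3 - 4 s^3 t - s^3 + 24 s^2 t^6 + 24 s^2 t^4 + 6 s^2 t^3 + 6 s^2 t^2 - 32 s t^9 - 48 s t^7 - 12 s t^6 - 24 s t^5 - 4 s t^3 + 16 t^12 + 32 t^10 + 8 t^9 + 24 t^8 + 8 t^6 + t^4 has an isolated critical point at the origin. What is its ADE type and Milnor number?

The Hessian of f at 0 is [[0, 0], [0, 0]] with rank 0, so corank 2. A Groebner basis of the Jacobian ideal J(f) in C{s,t} is {t^4, s*t^2 - t^3/3, s^2}; counting standard monomials gives mu = 6. Corank 2; j^3 = -s^3 is a perfect cube, so E-series; the 4-jet and mu = 6 give E_6.

Type E6, Milnor number mu = 6.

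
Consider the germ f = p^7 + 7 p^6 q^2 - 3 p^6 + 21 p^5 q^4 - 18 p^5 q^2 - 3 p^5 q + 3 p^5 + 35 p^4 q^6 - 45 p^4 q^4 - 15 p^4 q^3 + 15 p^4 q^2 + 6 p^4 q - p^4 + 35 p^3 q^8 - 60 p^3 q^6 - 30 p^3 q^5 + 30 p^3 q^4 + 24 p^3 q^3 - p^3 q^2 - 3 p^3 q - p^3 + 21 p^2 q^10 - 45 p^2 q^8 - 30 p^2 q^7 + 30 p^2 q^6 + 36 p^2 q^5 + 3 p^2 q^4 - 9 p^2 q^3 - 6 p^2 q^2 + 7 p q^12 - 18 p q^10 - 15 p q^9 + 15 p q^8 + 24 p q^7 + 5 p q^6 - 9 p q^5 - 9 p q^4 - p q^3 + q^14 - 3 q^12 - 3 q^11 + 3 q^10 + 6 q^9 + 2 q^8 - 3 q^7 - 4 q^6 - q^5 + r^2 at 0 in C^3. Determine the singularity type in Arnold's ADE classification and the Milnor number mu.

Type E_7, Milnor number mu = 7.

The Hessian of f at 0 is [[0, 0, 0], [0, 0, 0], [0, 0, 2]] with rank 1, so corank 2. A Groebner basis of the Jacobian ideal J(f) in C{p,q,r} is {3*p^2/2 + q^4 + q^3/2, p^3, p^2*q - p^2/2 - q^3/6, -p^2/2 + p*q^2 - q^3/6, r}; counting standard monomials gives mu = 7. Corank 2; j^3 = -p^3 is a perfect cube, so E-series; the 4-jet and mu = 7 give E_7.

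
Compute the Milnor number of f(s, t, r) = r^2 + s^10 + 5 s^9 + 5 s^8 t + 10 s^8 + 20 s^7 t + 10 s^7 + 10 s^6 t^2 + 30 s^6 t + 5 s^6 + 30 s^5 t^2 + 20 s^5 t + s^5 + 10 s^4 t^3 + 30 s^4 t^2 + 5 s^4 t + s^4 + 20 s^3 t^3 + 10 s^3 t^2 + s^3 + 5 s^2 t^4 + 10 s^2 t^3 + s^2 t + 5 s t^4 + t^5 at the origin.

6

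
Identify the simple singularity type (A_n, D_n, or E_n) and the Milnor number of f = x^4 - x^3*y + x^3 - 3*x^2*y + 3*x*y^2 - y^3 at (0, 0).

Type E_7, Milnor number mu = 7.

The Hessian of f at 0 has rank 0. Corank 2; j^3 = (x - y)^3 is a perfect cube, so E-series; the 4-jet and mu = 7 give E_7.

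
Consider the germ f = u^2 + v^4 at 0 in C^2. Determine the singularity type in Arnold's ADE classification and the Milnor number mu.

Type A3, Milnor number mu = 3.

The Hessian of f at 0 is [[2, 0], [0, 0]] with rank 1, so corank 1. A Groebner basis of the Jacobian ideal J(f) in C{u,v} is {v^3, u}; counting standard monomials gives mu = 3. Corank 1: A-series; mu = 3 gives A_3.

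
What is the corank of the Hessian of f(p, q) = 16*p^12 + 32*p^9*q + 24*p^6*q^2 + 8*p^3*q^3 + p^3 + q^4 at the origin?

The Hessian at 0 is [[0, 0], [0, 0]] of rank 0; hence corank 2.

2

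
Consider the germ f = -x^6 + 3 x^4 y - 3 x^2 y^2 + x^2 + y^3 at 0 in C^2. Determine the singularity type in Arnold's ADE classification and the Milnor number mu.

The Hessian of f at 0 is [[2, 0], [0, 0]] with rank 1, so corank 1. A Groebner basis of the Jacobian ideal J(f) in C{x,y} is {y^2, x}; counting standard monomials gives mu = 2. Corank 1: A-series; mu = 2 gives A_2.

Type A_{2}, Milnor number mu = 2.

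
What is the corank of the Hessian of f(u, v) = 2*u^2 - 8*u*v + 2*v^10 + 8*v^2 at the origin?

The Hessian at 0 is [[4, -8], [-8, 16]] of rank 1; hence corank 1.

1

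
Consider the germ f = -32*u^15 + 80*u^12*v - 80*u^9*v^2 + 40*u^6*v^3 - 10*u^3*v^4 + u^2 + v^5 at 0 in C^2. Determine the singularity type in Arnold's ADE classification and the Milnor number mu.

The Hessian of f at 0 has rank 1. Corank 1: A-series; mu = 4 gives A_4.

Type A4, Milnor number mu = 4.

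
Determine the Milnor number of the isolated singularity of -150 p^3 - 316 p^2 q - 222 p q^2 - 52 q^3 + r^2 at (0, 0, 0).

The Hessian of f at 0 has rank 1. Corank 2; j^3 = -2*(3*p + 2*q)*(25*p^2 + 36*p*q + 13*q^2) splits into three distinct lines over C (the quadratic factor has nonzero discriminant), so D_4.

4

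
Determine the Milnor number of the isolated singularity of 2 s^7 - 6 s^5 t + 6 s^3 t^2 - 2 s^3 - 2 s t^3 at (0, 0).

7

The Hessian of f at 0 has rank 0. Corank 2; j^3 = -2*s^3 is a perfect cube, so E-series; the 4-jet and mu = 7 give E_7.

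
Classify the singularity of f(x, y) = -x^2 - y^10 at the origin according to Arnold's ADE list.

The Hessian of f at 0 has rank 1. Corank 1: A-series; mu = 9 gives A_9.

A_{9}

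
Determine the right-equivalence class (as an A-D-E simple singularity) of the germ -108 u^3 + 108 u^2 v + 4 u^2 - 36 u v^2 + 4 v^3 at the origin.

The Hessian of f at 0 has rank 1. Corank 1: A-series; mu = 2 gives A_2.

A_{2}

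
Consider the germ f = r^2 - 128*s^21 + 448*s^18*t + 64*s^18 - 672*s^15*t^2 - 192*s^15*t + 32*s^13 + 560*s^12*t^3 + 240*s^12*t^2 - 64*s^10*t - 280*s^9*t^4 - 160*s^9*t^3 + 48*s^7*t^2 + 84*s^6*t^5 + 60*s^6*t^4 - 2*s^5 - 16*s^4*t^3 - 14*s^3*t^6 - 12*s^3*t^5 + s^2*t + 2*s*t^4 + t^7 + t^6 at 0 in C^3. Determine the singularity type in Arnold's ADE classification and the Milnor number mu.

Type D_7, Milnor number mu = 7.

The Hessian of f at 0 is [[0, 0, 0], [0, 0, 0], [0, 0, 2]] with rank 1, so corank 2. A Groebner basis of the Jacobian ideal J(f) in C{s,t,r} is {s*t + t^4, s^3, s^2*t, -s^2/6 + s*t^2, r}; counting standard monomials gives mu = 7. Corank 2; j^3 = s^2*t has shape L^2 M (L != M), so D-series; mu = 7 gives D_7.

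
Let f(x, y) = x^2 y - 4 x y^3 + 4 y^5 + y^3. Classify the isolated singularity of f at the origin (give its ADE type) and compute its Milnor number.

Type D_4, Milnor number mu = 4.

The Hessian of f at 0 has rank 0. Corank 2; j^3 = y*(x^2 + y^2) splits into three distinct lines over C (the quadratic factor has nonzero discriminant), so D_4.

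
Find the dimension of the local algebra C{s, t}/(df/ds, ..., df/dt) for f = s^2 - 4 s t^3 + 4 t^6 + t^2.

1

The Hessian of f at 0 has rank 2. Corank 0: nondegenerate Morse point, so A_1.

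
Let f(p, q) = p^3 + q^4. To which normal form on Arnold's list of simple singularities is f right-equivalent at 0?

E_{6}

The Hessian of f at 0 has rank 0. Corank 2; j^3 = p^3 is a perfect cube, so E-series; the 4-jet and mu = 6 give E_6.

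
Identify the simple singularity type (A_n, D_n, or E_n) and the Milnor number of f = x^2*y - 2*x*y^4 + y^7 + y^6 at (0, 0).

Type D_{7}, Milnor number mu = 7.

The Hessian of f at 0 is [[0, 0], [0, 0]] with rank 0, so corank 2. A Groebner basis of the Jacobian ideal J(f) in C{x,y} is {-x*y + y^4, x^3, x^2*y, x^2/6 + x*y^2}; counting standard monomials gives mu = 7. Corank 2; j^3 = x^2*y has shape L^2 M (L != M), so D-series; mu = 7 gives D_7.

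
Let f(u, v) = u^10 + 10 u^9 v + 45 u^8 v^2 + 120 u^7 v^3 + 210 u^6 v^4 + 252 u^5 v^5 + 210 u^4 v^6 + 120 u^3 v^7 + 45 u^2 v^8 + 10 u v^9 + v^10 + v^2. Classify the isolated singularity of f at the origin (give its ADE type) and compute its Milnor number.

Type A_9, Milnor number mu = 9.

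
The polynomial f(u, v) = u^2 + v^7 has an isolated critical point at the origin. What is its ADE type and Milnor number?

The Hessian of f at 0 has rank 1. Corank 1: A-series; mu = 6 gives A_6.

Type A_{6}, Milnor number mu = 6.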